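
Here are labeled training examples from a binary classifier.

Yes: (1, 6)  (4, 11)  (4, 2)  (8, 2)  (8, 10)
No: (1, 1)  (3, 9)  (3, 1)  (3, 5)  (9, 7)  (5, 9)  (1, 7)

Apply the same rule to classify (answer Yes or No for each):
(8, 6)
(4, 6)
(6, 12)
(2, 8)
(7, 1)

Yes, Yes, Yes, Yes, No

All 'Yes' examples share one property — product is even — and every 'No' example lacks it.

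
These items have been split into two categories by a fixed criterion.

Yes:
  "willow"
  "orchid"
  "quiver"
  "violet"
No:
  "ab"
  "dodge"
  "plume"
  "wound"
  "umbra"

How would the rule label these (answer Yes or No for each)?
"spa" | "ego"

No, No

The common property of the 'Yes' items is: contains 'i'. No 'No' item has it.
"spa": no 'i', fails the rule → No. "ego": no 'i', fails the rule → No.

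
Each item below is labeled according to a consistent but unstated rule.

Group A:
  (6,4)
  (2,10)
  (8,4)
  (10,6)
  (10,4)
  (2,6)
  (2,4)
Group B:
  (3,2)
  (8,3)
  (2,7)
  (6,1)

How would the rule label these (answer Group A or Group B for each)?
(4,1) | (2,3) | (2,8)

Group B, Group B, Group A

Rule: sum is even. This holds for each 'Group A' example and fails for each 'Group B' one.
(4,1): 4+1 = 5 — fails this test, so Group B. (2,3): 2+3 = 5 — fails this test, so Group B. (2,8): 2+8 = 10 — passes, so Group A.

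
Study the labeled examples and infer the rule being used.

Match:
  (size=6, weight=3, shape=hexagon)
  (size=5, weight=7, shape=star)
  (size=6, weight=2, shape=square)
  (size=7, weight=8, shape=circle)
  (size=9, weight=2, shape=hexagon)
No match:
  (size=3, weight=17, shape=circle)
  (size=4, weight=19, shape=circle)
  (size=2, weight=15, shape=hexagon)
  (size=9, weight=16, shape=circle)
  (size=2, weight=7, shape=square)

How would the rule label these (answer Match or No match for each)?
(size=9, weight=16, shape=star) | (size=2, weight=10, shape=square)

All 'Match' examples share one property — size ≥ 3 AND weight ≤ 8 — and every 'No match' example lacks it.
No match: (size=9, weight=16, shape=star), since size = 9, weight = 16.
No match: (size=2, weight=10, shape=square), since size = 2, weight = 10.

No match, No match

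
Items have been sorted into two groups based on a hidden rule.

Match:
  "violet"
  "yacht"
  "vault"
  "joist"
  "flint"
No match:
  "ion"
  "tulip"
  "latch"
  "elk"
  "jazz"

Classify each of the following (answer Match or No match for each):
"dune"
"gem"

No match, No match

The rule appears to be: ends with 't'.
"dune" → ends with 'e' → No match.
"gem" → ends with 'm' → No match.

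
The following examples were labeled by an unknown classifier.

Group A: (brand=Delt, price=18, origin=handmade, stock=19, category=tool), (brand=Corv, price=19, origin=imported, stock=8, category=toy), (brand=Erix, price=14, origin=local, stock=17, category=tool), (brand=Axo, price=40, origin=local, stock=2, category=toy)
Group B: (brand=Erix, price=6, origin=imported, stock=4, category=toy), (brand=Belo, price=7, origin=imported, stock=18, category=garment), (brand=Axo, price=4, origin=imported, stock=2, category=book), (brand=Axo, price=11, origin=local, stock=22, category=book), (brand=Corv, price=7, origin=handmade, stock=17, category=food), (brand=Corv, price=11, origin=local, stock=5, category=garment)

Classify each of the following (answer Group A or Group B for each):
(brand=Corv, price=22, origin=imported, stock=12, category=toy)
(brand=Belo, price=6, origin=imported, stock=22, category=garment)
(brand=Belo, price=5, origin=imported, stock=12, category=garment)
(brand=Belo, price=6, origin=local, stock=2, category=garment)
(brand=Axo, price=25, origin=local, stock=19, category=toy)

Group A, Group B, Group B, Group B, Group A

'Group A' ⟺ price ≥ 14.
(brand=Corv, price=22, origin=imported, stock=12, category=toy) — price = 22, hence Group A. (brand=Belo, price=6, origin=imported, stock=22, category=garment) — price = 6, hence Group B. (brand=Belo, price=5, origin=imported, stock=12, category=garment) — price = 5, hence Group B. (brand=Belo, price=6, origin=local, stock=2, category=garment) — price = 6, hence Group B. (brand=Axo, price=25, origin=local, stock=19, category=toy) — price = 25, hence Group A.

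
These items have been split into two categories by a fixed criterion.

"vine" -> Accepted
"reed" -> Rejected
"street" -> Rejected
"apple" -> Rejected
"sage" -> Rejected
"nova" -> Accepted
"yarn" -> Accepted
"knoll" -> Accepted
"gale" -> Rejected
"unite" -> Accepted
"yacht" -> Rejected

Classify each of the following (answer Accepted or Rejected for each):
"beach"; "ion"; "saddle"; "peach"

The rule appears to be: contains 'n'.
"beach": no 'n', fails the rule → Rejected. "ion": has 'n', passes → Accepted. "saddle": no 'n', fails the rule → Rejected. "peach": no 'n', fails the rule → Rejected.

Rejected, Accepted, Rejected, Rejected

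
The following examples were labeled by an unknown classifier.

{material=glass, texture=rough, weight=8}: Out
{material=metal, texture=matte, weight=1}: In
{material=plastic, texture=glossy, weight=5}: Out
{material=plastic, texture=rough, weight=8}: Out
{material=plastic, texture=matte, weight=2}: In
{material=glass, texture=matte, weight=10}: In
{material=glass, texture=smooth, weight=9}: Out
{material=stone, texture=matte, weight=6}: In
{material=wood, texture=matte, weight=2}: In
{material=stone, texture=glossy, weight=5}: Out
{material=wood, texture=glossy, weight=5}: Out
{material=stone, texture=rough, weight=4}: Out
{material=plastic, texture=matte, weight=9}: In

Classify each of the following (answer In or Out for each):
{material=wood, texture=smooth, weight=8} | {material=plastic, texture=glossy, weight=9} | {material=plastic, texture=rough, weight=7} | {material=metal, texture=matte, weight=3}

Out, Out, Out, In

The common property of the 'In' items is: texture is matte. No 'Out' item has it.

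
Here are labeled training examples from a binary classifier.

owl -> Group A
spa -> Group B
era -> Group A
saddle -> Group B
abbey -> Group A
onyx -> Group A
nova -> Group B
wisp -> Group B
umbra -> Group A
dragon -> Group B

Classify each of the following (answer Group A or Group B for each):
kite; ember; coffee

Group B, Group A, Group B

'Group A' ⟺ starts with a vowel.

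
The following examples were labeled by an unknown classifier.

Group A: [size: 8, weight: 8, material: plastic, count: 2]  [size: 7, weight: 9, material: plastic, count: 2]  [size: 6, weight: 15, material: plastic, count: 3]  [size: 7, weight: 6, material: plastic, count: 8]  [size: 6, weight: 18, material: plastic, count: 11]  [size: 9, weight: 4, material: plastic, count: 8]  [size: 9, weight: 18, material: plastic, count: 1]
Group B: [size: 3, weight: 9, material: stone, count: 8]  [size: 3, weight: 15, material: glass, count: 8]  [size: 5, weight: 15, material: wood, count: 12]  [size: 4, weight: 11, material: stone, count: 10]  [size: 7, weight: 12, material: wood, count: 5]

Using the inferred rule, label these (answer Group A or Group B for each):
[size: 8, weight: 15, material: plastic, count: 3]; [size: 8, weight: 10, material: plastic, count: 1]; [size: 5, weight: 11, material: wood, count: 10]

Every 'Group A' example satisfies: material is plastic. None of the 'Group B' examples do.
[size: 8, weight: 15, material: plastic, count: 3]: material is plastic — meets the rule, so Group A. [size: 8, weight: 10, material: plastic, count: 1]: material is plastic — meets the rule, so Group A. [size: 5, weight: 11, material: wood, count: 10]: material is wood — fails the rule, so Group B.

Group A, Group A, Group B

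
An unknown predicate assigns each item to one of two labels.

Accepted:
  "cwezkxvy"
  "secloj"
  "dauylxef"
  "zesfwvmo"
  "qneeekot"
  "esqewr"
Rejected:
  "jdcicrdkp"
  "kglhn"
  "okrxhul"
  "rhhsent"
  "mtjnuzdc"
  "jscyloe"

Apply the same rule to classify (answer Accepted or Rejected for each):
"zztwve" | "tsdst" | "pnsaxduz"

Accepted, Rejected, Rejected

The classifier is using: even length AND contains 'e'.
Accepted: "zztwve", since length 6, has 'e'.
Rejected: "tsdst", since length 5, no 'e'.
Rejected: "pnsaxduz", since length 8, no 'e'.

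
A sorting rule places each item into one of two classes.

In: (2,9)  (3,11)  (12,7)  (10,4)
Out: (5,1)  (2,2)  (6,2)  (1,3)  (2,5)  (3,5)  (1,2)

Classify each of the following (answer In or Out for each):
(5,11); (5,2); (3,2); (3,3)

The rule appears to be: sum ≥ 11.
(5,11) → 5+11 = 16 → In. (5,2) → 5+2 = 7 → Out. (3,2) → 3+2 = 5 → Out. (3,3) → 3+3 = 6 → Out.

In, Out, Out, Out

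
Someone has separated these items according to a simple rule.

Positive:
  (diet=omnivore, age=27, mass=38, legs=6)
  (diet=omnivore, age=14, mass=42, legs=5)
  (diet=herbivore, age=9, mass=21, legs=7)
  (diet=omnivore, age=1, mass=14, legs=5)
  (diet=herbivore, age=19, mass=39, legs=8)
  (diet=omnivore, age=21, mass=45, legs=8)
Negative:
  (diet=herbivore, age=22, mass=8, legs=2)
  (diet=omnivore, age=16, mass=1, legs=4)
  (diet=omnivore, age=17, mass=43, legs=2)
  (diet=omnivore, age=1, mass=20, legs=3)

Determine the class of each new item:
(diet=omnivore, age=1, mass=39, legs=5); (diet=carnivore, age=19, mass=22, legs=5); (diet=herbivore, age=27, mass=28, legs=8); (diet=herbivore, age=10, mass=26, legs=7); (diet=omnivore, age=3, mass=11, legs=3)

Positive, Positive, Positive, Positive, Negative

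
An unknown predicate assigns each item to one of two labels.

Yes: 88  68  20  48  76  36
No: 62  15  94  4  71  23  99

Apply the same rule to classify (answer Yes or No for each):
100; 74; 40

Yes, No, Yes

The simplest hypothesis consistent with all the labels is: multiple of 4 AND at least 15.
100 → 100 = 4·25, 100 ≥ 15 → Yes.
74 → 74 = 4·18 + 2, 74 ≥ 15 → No.
40 → 40 = 4·10, 40 ≥ 15 → Yes.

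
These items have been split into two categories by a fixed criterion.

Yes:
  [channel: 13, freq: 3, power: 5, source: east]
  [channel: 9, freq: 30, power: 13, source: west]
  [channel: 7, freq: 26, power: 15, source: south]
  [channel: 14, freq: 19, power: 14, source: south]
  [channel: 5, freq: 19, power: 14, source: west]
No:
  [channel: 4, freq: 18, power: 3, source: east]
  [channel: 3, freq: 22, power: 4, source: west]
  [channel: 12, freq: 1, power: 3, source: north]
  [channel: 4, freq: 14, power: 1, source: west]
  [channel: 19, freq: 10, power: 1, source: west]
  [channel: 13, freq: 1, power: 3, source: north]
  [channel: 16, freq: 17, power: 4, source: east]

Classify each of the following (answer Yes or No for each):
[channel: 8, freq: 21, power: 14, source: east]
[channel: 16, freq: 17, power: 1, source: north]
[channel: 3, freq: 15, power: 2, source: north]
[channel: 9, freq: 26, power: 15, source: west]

The simplest hypothesis consistent with all the labels is: power ≥ 5.
[channel: 8, freq: 21, power: 14, source: east] → power = 14 → Yes. [channel: 16, freq: 17, power: 1, source: north] → power = 1 → No. [channel: 3, freq: 15, power: 2, source: north] → power = 2 → No. [channel: 9, freq: 26, power: 15, source: west] → power = 15 → Yes.

Yes, No, No, Yes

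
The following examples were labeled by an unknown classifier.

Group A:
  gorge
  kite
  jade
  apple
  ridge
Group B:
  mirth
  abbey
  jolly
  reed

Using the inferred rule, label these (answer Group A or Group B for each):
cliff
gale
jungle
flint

Rule: ends with 'e'. This holds for each 'Group A' example and fails for each 'Group B' one.

Group B, Group A, Group A, Group B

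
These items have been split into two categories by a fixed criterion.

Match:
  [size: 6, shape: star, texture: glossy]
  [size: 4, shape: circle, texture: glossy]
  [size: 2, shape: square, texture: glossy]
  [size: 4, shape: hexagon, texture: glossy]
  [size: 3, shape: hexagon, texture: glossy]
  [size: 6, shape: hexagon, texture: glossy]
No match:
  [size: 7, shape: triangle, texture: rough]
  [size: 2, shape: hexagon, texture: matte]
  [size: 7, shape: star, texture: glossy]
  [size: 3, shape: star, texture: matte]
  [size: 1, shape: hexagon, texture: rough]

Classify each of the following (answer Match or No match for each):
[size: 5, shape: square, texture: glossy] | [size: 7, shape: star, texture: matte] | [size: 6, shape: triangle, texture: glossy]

Every 'Match' example satisfies: texture is glossy AND size ≤ 6. None of the 'No match' examples do.
[size: 5, shape: square, texture: glossy]: Match (texture is glossy, size = 5).
[size: 7, shape: star, texture: matte]: No match (texture is matte, size = 7).
[size: 6, shape: triangle, texture: glossy]: Match (texture is glossy, size = 6).

Match, No match, Match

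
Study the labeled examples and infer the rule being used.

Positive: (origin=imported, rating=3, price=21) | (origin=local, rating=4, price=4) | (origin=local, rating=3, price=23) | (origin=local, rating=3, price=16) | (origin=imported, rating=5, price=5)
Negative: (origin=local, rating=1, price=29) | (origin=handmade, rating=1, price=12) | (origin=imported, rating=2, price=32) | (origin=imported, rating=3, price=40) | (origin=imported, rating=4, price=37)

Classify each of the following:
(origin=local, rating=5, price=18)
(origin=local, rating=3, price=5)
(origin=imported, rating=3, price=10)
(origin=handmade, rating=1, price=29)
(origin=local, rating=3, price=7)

The rule appears to be: price ≤ 23 AND rating ≥ 2.
Positive: (origin=local, rating=5, price=18), since price = 18, rating = 5. Positive: (origin=local, rating=3, price=5), since price = 5, rating = 3. Positive: (origin=imported, rating=3, price=10), since price = 10, rating = 3. Negative: (origin=handmade, rating=1, price=29), since price = 29, rating = 1. Positive: (origin=local, rating=3, price=7), since price = 7, rating = 3.

Positive, Positive, Positive, Negative, Positive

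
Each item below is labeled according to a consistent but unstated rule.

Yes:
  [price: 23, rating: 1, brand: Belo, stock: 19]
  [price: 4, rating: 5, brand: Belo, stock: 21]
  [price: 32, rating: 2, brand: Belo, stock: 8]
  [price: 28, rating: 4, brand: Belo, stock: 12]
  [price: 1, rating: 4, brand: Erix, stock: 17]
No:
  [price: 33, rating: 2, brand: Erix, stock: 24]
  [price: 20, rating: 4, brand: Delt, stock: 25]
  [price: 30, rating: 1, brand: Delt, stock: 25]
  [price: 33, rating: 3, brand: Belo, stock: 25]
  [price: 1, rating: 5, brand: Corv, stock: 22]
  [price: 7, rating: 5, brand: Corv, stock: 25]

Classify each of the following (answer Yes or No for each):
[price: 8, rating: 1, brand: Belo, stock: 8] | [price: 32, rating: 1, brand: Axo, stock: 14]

'Yes' ⟺ stock ≤ 21.
Yes: [price: 8, rating: 1, brand: Belo, stock: 8], since stock = 8.
Yes: [price: 32, rating: 1, brand: Axo, stock: 14], since stock = 14.

Yes, Yes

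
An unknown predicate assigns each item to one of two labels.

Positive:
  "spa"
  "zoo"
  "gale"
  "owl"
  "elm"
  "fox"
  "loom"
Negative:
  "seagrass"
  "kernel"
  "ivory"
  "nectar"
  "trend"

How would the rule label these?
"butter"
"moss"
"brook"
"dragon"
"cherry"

Negative, Positive, Negative, Negative, Negative

All 'Positive' examples share one property — length ≤ 4 — and every 'Negative' example lacks it.
"butter": length 6 — does not fit, so Negative. "moss": length 4 — matches, so Positive. "brook": length 5 — does not fit, so Negative. "dragon": length 6 — does not fit, so Negative. "cherry": length 6 — does not fit, so Negative.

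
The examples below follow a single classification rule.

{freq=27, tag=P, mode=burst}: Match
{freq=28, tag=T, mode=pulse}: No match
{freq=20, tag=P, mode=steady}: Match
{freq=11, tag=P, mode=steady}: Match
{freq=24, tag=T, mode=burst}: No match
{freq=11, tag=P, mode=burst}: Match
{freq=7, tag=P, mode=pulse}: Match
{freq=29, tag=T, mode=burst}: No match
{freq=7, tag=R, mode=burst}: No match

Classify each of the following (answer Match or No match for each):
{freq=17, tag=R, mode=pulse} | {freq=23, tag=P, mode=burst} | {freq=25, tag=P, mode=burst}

The distinguishing property — tag is P — holds for all the 'Match' cases and none of the 'No match' cases.

No match, Match, Match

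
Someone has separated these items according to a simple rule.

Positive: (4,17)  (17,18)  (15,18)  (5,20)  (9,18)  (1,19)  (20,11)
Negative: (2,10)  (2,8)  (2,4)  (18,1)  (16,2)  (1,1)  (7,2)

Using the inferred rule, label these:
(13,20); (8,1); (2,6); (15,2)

Positive, Negative, Negative, Negative

'Positive' ⟺ sum ≥ 20.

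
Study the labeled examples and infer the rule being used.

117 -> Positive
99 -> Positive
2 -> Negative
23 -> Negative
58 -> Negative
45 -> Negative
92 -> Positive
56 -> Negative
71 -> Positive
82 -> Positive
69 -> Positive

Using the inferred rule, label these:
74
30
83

Positive, Negative, Positive

Every 'Positive' example satisfies: at least 69. None of the 'Negative' examples do.
74: 74 ≥ 69, meets the rule → Positive. 30: 30 < 69, does not satisfy this → Negative. 83: 83 ≥ 69, meets the rule → Positive.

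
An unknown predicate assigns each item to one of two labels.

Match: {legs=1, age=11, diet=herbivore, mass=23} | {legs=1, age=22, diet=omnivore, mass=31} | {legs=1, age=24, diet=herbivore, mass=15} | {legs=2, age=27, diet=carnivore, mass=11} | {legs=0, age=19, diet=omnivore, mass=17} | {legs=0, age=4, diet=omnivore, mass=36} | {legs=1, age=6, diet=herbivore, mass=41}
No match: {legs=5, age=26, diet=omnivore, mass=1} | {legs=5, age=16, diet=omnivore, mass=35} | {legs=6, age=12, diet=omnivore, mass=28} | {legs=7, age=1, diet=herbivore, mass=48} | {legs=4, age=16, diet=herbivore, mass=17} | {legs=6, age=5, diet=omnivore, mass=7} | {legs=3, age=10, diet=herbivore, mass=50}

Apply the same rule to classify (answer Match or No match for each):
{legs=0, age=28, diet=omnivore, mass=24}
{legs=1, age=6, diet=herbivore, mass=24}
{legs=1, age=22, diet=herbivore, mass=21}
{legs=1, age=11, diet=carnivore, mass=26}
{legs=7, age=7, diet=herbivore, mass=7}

Match, Match, Match, Match, No match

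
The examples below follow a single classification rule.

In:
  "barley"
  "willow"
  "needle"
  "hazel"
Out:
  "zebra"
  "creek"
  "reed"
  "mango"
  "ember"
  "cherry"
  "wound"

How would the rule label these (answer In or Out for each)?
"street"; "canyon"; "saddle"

One predicate separates the groups cleanly: contains 'l'.
"street": no 'l', does not fit → Out.
"canyon": no 'l', does not fit → Out.
"saddle": has 'l', checks out → In.

Out, Out, In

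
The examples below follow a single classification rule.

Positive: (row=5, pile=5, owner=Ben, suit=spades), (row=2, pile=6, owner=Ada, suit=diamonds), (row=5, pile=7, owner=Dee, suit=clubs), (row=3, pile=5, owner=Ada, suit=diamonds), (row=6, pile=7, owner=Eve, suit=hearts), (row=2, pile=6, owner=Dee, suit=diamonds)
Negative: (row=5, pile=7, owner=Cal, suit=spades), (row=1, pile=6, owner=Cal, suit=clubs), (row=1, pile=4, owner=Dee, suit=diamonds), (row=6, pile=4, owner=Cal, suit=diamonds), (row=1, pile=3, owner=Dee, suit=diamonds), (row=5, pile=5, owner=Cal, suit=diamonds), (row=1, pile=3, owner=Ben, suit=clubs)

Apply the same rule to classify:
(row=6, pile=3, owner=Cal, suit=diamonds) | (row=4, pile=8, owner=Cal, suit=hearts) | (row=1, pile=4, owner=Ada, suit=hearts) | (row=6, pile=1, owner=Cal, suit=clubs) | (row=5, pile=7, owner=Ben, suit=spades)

The pattern is that an item is 'Positive' exactly when: owner is not Cal AND row ≥ 2.

Negative, Negative, Negative, Negative, Positive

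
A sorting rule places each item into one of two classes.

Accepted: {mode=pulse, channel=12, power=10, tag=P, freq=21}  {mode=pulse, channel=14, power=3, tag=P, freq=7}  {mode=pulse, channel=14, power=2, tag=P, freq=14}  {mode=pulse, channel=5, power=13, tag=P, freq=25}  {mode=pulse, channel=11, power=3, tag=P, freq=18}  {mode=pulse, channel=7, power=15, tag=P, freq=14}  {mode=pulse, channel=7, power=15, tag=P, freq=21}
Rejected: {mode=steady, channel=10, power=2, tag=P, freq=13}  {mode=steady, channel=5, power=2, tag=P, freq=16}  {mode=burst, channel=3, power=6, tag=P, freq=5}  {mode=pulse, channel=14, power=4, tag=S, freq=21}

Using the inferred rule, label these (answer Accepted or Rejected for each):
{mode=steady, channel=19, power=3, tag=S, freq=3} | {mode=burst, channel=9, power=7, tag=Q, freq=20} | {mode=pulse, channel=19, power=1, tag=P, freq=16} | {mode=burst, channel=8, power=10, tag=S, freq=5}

The simplest hypothesis consistent with all the labels is: mode is pulse AND tag is P.

Rejected, Rejected, Accepted, Rejected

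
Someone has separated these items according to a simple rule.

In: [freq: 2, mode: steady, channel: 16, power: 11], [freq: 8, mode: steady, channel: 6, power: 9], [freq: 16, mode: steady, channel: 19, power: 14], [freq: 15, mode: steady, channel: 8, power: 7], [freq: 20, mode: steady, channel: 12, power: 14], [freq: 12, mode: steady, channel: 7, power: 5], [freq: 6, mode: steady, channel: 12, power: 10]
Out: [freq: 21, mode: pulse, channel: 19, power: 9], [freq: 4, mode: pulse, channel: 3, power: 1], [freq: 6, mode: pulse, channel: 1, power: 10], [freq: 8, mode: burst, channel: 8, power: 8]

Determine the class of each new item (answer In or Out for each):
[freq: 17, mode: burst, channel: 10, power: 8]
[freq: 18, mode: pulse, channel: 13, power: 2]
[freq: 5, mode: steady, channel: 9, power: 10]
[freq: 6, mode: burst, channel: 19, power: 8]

The simplest hypothesis consistent with all the labels is: mode is steady.
[freq: 17, mode: burst, channel: 10, power: 8]: mode is burst, lacks this property → Out. [freq: 18, mode: pulse, channel: 13, power: 2]: mode is pulse, lacks this property → Out. [freq: 5, mode: steady, channel: 9, power: 10]: mode is steady, qualifies → In. [freq: 6, mode: burst, channel: 19, power: 8]: mode is burst, lacks this property → Out.

Out, Out, In, Out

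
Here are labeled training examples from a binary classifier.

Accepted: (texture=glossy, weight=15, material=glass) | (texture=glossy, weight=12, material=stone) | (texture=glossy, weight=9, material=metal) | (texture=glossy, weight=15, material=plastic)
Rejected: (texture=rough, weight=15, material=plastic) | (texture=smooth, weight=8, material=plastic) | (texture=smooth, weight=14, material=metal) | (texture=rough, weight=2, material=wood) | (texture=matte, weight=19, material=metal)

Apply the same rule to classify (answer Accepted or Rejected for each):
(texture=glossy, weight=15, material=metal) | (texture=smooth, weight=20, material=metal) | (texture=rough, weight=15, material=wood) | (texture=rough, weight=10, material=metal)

Accepted, Rejected, Rejected, Rejected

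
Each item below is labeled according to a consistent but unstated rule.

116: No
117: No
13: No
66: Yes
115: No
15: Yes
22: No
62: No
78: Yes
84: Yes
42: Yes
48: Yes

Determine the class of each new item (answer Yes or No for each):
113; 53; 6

No, No, Yes

The rule appears to be: multiple of 3 AND at most 84.
113: No (113 = 3·37 + 2, 113 > 84). 53: No (53 = 3·17 + 2, 53 ≤ 84). 6: Yes (6 = 3·2, 6 ≤ 84).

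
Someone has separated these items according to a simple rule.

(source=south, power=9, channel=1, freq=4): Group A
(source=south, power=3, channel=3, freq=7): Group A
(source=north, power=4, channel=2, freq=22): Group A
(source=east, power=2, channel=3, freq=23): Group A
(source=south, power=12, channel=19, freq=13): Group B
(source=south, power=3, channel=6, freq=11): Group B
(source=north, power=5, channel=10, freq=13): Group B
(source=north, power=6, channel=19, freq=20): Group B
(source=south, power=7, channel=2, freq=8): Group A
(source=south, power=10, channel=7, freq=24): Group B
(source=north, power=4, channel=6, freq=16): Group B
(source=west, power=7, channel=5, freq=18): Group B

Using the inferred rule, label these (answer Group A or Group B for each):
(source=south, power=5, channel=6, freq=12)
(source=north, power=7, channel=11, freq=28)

All 'Group A' examples share one property — channel ≤ 3 — and every 'Group B' example lacks it.
(source=south, power=5, channel=6, freq=12): Group B (channel = 6).
(source=north, power=7, channel=11, freq=28): Group B (channel = 11).

Group B, Group B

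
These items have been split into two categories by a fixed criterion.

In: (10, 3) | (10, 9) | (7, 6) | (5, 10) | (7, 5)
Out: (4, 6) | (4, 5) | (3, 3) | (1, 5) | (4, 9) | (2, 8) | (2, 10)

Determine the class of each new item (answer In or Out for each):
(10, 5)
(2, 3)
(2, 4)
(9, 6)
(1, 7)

The classifier is using: first ≥ 5.
(10, 5): In (first 10). (2, 3): Out (first 2). (2, 4): Out (first 2). (9, 6): In (first 9). (1, 7): Out (first 1).

In, Out, Out, In, Out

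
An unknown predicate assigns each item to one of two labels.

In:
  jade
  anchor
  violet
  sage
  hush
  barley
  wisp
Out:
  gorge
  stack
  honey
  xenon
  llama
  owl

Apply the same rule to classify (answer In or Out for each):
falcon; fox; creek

In, Out, Out

The distinguishing property — even length — holds for all the 'In' cases and none of the 'Out' cases.
falcon: In (length 6).
fox: Out (length 3).
creek: Out (length 5).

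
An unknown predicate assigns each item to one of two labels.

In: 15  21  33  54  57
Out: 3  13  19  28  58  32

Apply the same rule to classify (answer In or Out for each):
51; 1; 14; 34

A rule that fits every label: multiple of 3 AND at least 13 — true of each 'In' example, false of each 'Out' one.
51: 51 = 3·17, 51 ≥ 13, passes → In.
1: 1 = 3·0 + 1, 1 < 13, lacks this property → Out.
14: 14 = 3·4 + 2, 14 ≥ 13, lacks this property → Out.
34: 34 = 3·11 + 1, 34 ≥ 13, lacks this property → Out.

In, Out, Out, Out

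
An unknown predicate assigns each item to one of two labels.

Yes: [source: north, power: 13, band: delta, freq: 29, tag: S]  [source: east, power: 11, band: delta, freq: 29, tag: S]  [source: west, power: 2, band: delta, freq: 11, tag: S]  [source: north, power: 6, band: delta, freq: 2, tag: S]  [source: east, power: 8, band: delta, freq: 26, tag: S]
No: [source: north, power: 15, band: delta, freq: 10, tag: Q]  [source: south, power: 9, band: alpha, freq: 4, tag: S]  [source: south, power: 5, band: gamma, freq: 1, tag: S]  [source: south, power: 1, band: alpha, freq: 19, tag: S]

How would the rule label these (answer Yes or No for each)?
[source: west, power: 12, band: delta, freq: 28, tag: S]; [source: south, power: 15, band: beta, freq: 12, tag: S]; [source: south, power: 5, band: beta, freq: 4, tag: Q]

The simplest hypothesis consistent with all the labels is: tag is S AND band is delta.
[source: west, power: 12, band: delta, freq: 28, tag: S]: Yes (tag is S, band is delta). [source: south, power: 15, band: beta, freq: 12, tag: S]: No (tag is S, band is beta). [source: south, power: 5, band: beta, freq: 4, tag: Q]: No (tag is Q, band is beta).

Yes, No, No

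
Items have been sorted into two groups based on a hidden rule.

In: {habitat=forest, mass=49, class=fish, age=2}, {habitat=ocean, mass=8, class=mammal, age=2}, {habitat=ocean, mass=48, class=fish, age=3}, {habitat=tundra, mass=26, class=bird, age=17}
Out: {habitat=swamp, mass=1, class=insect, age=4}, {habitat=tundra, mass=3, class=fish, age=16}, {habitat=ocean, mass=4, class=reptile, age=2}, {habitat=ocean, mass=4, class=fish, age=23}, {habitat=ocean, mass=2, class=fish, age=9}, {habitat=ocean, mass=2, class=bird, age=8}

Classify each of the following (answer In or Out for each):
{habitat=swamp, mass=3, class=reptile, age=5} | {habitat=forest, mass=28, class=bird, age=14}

The simplest hypothesis consistent with all the labels is: mass ≥ 8.
{habitat=swamp, mass=3, class=reptile, age=5} → mass = 3 → Out.
{habitat=forest, mass=28, class=bird, age=14} → mass = 28 → In.

Out, In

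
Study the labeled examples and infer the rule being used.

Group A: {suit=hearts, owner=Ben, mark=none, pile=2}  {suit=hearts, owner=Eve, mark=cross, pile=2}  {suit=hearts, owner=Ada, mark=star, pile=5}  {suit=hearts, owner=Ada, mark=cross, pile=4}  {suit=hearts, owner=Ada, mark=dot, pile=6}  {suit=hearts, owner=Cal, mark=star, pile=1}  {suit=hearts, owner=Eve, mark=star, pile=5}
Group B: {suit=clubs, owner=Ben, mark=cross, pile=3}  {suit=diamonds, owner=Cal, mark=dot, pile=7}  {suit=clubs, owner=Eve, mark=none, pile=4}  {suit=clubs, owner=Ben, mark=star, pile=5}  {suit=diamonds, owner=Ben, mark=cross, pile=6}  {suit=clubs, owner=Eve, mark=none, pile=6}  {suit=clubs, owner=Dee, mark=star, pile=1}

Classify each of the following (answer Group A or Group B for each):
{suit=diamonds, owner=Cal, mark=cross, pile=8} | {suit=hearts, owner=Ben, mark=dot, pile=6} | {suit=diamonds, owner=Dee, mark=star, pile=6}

One predicate separates the groups cleanly: suit is hearts.
{suit=diamonds, owner=Cal, mark=cross, pile=8}: Group B (suit is diamonds).
{suit=hearts, owner=Ben, mark=dot, pile=6}: Group A (suit is hearts).
{suit=diamonds, owner=Dee, mark=star, pile=6}: Group B (suit is diamonds).

Group B, Group A, Group B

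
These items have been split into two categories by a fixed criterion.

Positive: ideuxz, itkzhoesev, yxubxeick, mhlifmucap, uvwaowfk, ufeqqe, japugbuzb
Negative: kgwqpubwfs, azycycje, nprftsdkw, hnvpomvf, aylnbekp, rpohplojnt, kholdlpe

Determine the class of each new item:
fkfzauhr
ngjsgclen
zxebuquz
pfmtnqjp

Negative, Negative, Positive, Negative

The classifier is using: has ≥ 3 vowels.
fkfzauhr: 2 vowels, does not fit → Negative. ngjsgclen: 1 vowel, does not fit → Negative. zxebuquz: 3 vowels, passes → Positive. pfmtnqjp: 0 vowels, does not fit → Negative.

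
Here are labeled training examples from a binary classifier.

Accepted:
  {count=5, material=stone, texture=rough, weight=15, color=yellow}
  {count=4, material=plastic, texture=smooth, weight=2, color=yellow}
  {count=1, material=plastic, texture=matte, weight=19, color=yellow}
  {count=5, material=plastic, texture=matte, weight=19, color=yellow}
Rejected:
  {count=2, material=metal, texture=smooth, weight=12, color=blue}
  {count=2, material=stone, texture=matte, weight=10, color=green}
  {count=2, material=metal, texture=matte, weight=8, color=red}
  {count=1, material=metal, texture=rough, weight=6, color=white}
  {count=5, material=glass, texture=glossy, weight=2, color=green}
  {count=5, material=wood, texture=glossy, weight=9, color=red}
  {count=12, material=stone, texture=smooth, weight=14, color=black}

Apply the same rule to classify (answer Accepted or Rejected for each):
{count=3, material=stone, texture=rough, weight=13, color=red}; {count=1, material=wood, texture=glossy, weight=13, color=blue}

Rejected, Rejected

Comparing the two groups points to one rule — color is yellow.
{count=3, material=stone, texture=rough, weight=13, color=red} → color is red → Rejected.
{count=1, material=wood, texture=glossy, weight=13, color=blue} → color is blue → Rejected.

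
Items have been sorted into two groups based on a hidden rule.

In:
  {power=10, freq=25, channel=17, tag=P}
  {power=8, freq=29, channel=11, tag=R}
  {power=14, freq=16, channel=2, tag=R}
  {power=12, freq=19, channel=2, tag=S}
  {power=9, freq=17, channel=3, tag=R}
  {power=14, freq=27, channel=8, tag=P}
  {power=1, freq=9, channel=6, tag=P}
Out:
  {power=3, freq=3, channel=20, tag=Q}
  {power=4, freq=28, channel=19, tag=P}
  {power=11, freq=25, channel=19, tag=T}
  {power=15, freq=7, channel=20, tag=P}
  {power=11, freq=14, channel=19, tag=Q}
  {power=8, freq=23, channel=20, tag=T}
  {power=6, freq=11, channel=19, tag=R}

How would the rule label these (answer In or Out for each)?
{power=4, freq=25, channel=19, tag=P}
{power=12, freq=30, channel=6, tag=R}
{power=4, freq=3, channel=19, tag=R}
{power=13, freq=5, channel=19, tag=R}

'In' ⟺ channel ≤ 17.
{power=4, freq=25, channel=19, tag=P}: Out (channel = 19).
{power=12, freq=30, channel=6, tag=R}: In (channel = 6).
{power=4, freq=3, channel=19, tag=R}: Out (channel = 19).
{power=13, freq=5, channel=19, tag=R}: Out (channel = 19).

Out, In, Out, Out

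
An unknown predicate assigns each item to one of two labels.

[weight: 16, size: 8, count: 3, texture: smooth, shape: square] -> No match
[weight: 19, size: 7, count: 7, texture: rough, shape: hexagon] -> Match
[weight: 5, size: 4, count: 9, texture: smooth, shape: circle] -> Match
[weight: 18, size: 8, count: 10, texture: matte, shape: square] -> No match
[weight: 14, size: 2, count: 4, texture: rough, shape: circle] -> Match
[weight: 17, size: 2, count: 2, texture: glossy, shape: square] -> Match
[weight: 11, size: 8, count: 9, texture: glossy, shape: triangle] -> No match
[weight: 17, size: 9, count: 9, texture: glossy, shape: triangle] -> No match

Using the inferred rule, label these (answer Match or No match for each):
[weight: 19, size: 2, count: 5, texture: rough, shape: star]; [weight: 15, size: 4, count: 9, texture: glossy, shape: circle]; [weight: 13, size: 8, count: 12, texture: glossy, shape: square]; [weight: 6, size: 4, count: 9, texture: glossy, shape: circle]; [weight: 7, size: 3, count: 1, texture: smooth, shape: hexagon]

Match, Match, No match, Match, Match

'Match' ⟺ size ≤ 7.
[weight: 19, size: 2, count: 5, texture: rough, shape: star]: size = 2, checks out → Match. [weight: 15, size: 4, count: 9, texture: glossy, shape: circle]: size = 4, checks out → Match. [weight: 13, size: 8, count: 12, texture: glossy, shape: square]: size = 8, doesn't qualify → No match. [weight: 6, size: 4, count: 9, texture: glossy, shape: circle]: size = 4, checks out → Match. [weight: 7, size: 3, count: 1, texture: smooth, shape: hexagon]: size = 3, checks out → Match.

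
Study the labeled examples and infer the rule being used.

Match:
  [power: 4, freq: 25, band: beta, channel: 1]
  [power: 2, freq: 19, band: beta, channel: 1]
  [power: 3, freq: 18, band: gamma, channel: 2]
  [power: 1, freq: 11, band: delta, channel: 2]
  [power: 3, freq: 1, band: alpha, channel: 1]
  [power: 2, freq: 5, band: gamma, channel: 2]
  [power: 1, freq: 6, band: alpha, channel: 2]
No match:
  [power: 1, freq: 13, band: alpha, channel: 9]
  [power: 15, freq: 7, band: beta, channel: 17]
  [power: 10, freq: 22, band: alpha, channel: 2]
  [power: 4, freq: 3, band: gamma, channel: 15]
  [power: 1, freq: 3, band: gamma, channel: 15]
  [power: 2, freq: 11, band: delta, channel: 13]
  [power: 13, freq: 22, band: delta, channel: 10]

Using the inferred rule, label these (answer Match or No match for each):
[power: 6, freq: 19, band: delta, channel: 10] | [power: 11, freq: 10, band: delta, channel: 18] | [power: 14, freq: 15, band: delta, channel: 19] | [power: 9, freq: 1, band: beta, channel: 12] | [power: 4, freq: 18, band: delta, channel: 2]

No match, No match, No match, No match, Match

Rule: channel ≤ 2 AND power ≤ 4. This holds for each 'Match' example and fails for each 'No match' one.
[power: 6, freq: 19, band: delta, channel: 10] — channel = 10, power = 6, hence No match.
[power: 11, freq: 10, band: delta, channel: 18] — channel = 18, power = 11, hence No match.
[power: 14, freq: 15, band: delta, channel: 19] — channel = 19, power = 14, hence No match.
[power: 9, freq: 1, band: beta, channel: 12] — channel = 12, power = 9, hence No match.
[power: 4, freq: 18, band: delta, channel: 2] — channel = 2, power = 4, hence Match.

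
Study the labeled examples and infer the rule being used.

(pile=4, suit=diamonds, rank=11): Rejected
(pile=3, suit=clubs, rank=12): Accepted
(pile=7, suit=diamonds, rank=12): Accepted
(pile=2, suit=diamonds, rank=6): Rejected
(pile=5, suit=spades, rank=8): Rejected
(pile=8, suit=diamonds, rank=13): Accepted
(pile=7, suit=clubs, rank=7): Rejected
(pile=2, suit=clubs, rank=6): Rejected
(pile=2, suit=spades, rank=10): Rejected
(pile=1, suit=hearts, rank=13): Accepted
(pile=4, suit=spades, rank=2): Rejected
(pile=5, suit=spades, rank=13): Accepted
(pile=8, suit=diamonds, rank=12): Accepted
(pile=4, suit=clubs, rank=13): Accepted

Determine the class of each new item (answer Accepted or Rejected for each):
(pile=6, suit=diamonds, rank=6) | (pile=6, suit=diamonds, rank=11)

Rejected, Rejected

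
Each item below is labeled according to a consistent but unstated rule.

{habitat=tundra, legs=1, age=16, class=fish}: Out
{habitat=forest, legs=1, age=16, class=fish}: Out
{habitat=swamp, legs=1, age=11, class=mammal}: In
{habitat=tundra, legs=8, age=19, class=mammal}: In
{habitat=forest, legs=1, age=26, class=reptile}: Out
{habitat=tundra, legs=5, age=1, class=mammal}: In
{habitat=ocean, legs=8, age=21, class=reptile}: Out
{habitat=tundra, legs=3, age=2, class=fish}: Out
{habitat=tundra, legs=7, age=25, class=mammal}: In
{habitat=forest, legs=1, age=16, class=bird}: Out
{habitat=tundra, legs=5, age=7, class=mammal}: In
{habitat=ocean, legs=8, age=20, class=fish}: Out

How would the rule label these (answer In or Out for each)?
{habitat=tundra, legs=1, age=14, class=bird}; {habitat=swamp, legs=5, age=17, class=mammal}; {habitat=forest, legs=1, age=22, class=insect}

Out, In, Out

Rule: class is mammal. This holds for each 'In' example and fails for each 'Out' one.
{habitat=tundra, legs=1, age=14, class=bird}: class is bird, does not pass → Out.
{habitat=swamp, legs=5, age=17, class=mammal}: class is mammal, passes → In.
{habitat=forest, legs=1, age=22, class=insect}: class is insect, does not pass → Out.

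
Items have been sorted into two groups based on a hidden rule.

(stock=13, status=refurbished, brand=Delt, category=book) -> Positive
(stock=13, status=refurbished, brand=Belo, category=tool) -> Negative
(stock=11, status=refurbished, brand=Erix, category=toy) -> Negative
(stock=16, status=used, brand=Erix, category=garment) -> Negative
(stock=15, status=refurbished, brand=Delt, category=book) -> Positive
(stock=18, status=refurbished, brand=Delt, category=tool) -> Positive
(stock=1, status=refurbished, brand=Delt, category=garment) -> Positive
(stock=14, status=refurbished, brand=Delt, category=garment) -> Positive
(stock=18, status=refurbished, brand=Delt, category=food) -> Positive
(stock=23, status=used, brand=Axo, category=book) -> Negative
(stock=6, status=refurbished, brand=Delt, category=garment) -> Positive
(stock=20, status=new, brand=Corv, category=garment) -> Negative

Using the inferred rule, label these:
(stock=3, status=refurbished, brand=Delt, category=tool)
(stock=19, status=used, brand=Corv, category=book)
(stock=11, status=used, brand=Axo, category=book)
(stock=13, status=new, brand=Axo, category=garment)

The classifier is using: brand is Delt.
Positive: (stock=3, status=refurbished, brand=Delt, category=tool), since brand is Delt. Negative: (stock=19, status=used, brand=Corv, category=book), since brand is Corv. Negative: (stock=11, status=used, brand=Axo, category=book), since brand is Axo. Negative: (stock=13, status=new, brand=Axo, category=garment), since brand is Axo.

Positive, Negative, Negative, Negative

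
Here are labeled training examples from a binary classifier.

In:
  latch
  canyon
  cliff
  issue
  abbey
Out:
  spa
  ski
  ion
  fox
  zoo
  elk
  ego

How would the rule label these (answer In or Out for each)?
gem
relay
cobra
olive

Every 'In' example satisfies: length ≥ 5. None of the 'Out' examples do.
gem — length 3, hence Out.
relay — length 5, hence In.
cobra — length 5, hence In.
olive — length 5, hence In.

Out, In, In, In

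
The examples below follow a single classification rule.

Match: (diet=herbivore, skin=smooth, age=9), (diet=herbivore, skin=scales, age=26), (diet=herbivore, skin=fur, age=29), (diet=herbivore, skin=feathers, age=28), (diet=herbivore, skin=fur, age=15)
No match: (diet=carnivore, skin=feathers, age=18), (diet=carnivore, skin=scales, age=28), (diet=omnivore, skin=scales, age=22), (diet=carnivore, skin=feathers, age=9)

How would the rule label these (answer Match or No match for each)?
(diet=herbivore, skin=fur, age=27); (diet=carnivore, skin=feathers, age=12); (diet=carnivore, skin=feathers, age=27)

Match, No match, No match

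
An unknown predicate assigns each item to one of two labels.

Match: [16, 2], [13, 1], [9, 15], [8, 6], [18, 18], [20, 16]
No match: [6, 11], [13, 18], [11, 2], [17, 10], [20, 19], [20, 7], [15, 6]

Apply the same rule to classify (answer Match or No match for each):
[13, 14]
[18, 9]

The simplest hypothesis consistent with all the labels is: sum is even.

No match, No match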